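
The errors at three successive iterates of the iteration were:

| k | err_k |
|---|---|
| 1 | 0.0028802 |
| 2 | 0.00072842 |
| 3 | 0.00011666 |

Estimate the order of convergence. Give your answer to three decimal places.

p ≈ ln(err_3/err_2) / ln(err_2/err_1)
  = ln(0.00011666/0.00072842) / ln(0.00072842/0.0028802)
  = ln(0.160155) / ln(0.252906)
  = -1.831613 / -1.374737 ≈ 1.332337

1.332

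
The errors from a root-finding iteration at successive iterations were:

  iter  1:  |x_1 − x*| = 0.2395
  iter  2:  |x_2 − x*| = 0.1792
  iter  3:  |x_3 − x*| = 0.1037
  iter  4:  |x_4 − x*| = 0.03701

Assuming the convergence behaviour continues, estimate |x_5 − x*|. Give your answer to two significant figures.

5.3e-3

First estimate the order: p ≈ ln(|x_4 − x*|/|x_3 − x*|) / ln(|x_3 − x*|/|x_2 − x*|) = ln(0.03701/0.1037)/ln(0.1037/0.1792) = ln(0.356895)/ln(0.578683) ≈ 1.8836.
Then |x_5 − x*| ≈ |x_4 − x*|·(|x_4 − x*|/|x_3 − x*|)^p = 0.03701·(0.356895)^1.8836 = 0.03701·0.143604 ≈ 0.005315.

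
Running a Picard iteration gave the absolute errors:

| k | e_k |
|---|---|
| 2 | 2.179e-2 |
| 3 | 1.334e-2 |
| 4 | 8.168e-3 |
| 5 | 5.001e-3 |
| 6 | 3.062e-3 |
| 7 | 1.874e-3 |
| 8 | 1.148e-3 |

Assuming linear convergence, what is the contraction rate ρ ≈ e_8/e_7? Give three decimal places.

0.613

ρ ≈ e_8/e_7 = 1.148e-3/1.874e-3 = 0.61259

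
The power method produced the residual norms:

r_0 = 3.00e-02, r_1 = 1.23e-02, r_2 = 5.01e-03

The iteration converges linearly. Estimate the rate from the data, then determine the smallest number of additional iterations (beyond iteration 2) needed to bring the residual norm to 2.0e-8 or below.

Rate ρ ≈ r_2/r_1 = 5.01e-03/1.23e-02 = 0.4073.
After j more steps, r_{2+j} ≈ 5.01e-03·ρ^j; need ρ^j ≤ 2.0e-8/5.01e-03 = 3.99202e-06.
j ≥ ln(3.99202e-06)/ln(0.4073) = -12.4312/-0.89821 = 13.840.
So 14 more iterations are needed.

14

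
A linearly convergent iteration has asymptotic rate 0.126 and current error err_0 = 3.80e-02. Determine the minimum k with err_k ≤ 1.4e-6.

After k steps, err_k ≈ 3.80e-02·0.126^k.
Need 0.126^k ≤ 1.4e-6/3.80e-02 = 3.68421e-05.
k ≥ ln(3.68421e-05)/ln(0.126) = -10.2089/-2.07147 = 4.928.
Smallest integer k = 5.

5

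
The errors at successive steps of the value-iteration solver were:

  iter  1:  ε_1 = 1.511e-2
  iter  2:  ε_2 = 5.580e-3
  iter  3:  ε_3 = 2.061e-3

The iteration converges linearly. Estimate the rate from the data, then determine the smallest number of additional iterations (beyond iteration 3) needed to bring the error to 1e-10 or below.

17

Rate ρ ≈ ε_3/ε_2 = 2.061e-3/5.580e-3 = 0.3694.
After j more steps, ε_{3+j} ≈ 2.061e-3·ρ^j; need ρ^j ≤ 1e-10/2.061e-3 = 4.85201e-08.
j ≥ ln(4.85201e-08)/ln(0.3694) = -16.8413/-0.99588 = 16.911.
So 17 more iterations are needed.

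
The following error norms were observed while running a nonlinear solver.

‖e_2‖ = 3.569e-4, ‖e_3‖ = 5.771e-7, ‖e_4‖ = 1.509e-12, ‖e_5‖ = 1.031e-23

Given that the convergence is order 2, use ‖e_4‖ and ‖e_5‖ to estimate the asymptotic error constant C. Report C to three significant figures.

C ≈ ‖e_5‖ / ‖e_4‖^2
  = 1.031e-23 / (1.509e-12)^2
  = 1.031e-23 / 2.27708e-24 ≈ 4.5277

4.53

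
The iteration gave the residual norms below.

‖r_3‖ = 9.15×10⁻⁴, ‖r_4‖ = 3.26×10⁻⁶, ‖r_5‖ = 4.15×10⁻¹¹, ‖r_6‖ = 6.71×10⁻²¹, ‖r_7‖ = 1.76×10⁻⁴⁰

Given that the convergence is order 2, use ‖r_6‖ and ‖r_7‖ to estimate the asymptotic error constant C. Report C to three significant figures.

3.91

C ≈ ‖r_7‖ / ‖r_6‖^2
  = 1.76×10⁻⁴⁰ / (6.71×10⁻²¹)^2
  = 1.76×10⁻⁴⁰ / 4.50241e-41 ≈ 3.909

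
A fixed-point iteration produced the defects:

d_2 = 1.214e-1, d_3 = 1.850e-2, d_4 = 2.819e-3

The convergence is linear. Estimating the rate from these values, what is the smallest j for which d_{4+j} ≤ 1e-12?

12

Rate ρ ≈ d_4/d_3 = 2.819e-3/1.850e-2 = 0.1524.
After j more steps, d_{4+j} ≈ 2.819e-3·ρ^j; need ρ^j ≤ 1e-12/2.819e-3 = 3.54736e-10.
j ≥ ln(3.54736e-10)/ln(0.1524) = -21.7596/-1.88125 = 11.567.
So 12 more iterations are needed.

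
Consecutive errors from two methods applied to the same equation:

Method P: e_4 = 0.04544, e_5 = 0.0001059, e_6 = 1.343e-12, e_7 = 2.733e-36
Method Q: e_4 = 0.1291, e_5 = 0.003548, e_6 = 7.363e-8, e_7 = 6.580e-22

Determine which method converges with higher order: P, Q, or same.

Method P: p ≈ ln(2.733e-36/1.343e-12)/ln(1.343e-12/0.0001059) ≈ 3.00.
Method Q: p ≈ ln(6.580e-22/7.363e-8)/ln(7.363e-8/0.003548) ≈ 3.00.
Both orders ≈ 3.0 — effectively the same.

same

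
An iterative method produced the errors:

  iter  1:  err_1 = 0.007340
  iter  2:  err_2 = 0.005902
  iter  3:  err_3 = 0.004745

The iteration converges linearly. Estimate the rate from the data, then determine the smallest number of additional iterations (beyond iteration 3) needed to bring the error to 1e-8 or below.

Rate ρ ≈ err_3/err_2 = 0.004745/0.005902 = 0.8040.
After j more steps, err_{3+j} ≈ 0.004745·ρ^j; need ρ^j ≤ 1e-8/0.004745 = 2.10748e-06.
j ≥ ln(2.10748e-06)/ln(0.8040) = -13.0700/-0.21816 = 59.910.
So 60 more iterations are needed.

60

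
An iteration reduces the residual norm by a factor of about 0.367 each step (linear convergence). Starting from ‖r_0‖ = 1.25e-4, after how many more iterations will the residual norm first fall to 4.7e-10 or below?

13

After k steps, ‖r_k‖ ≈ 1.25e-4·0.367^k.
Need 0.367^k ≤ 4.7e-10/1.25e-4 = 3.76e-06.
k ≥ ln(3.76e-06)/ln(0.367) = -12.4911/-1.00239 = 12.461.
Smallest integer k = 13.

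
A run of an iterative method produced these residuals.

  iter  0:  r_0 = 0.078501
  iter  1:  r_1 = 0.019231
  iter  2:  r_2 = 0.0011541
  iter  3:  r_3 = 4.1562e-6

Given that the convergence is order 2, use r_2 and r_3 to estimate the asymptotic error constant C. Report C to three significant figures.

C ≈ r_3 / r_2^2
  = 4.1562e-6 / (0.0011541)^2
  = 4.1562e-6 / 1.33195e-06 ≈ 3.1204

3.12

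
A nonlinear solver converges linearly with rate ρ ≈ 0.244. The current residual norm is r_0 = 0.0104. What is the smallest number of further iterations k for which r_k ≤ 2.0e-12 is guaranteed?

After k steps, r_k ≈ 0.0104·0.244^k.
Need 0.244^k ≤ 2.0e-12/0.0104 = 1.92308e-10.
k ≥ ln(1.92308e-10)/ln(0.244) = -22.3719/-1.41059 = 15.860.
Smallest integer k = 16.

16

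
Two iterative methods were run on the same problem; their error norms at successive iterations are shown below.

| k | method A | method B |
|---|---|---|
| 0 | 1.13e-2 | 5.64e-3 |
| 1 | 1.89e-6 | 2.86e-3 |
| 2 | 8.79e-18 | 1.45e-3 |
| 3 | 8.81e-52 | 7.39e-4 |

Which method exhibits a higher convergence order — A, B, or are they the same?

A

Method A: p ≈ ln(8.81e-52/8.79e-18)/ln(8.79e-18/1.89e-6) ≈ 3.00.
Method B: p ≈ ln(7.39e-4/1.45e-3)/ln(1.45e-3/2.86e-3) ≈ 0.99.
Method A has the higher order (≈3.0 vs ≈1.0).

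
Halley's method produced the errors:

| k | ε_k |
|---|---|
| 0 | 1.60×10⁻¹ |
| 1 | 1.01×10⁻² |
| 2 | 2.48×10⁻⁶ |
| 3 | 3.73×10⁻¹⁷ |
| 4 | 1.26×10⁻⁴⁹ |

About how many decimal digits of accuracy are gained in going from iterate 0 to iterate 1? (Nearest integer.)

1

Digits gained ≈ log₁₀(ε_0/ε_1) = log₁₀(1.60×10⁻¹/1.01×10⁻²) = log₁₀(15.8416) ≈ 1.200.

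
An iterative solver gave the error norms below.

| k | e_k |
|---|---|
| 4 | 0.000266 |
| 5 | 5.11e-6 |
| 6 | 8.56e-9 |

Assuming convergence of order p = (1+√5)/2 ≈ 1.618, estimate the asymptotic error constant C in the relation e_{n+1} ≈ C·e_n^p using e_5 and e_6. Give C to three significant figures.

3.12

C ≈ e_6 / e_5^1.618
  = 8.56e-9 / (5.11e-6)^1.618
  = 8.56e-9 / 2.743e-09 ≈ 3.1207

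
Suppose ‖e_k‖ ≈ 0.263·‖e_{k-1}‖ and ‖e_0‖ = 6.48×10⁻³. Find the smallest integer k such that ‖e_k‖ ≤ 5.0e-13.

After k steps, ‖e_k‖ ≈ 6.48×10⁻³·0.263^k.
Need 0.263^k ≤ 5.0e-13/6.48×10⁻³ = 7.71605e-11.
k ≥ ln(7.71605e-11)/ln(0.263) = -23.2851/-1.33560 = 17.434.
Smallest integer k = 18.

18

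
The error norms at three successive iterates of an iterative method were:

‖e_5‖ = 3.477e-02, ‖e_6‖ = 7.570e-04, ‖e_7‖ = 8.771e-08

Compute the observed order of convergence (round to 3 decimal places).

p ≈ ln(‖e_7‖/‖e_6‖) / ln(‖e_6‖/‖e_5‖)
  = ln(8.771e-08/7.570e-04) / ln(7.570e-04/3.477e-02)
  = ln(0.000115865) / ln(0.0217716)
  = -9.063085 / -3.827149 ≈ 2.368104

2.368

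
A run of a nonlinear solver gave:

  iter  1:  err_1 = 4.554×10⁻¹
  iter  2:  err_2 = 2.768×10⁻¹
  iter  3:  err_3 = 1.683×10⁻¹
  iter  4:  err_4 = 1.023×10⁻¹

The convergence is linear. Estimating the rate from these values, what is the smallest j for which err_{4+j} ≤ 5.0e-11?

Rate ρ ≈ err_4/err_3 = 1.023×10⁻¹/1.683×10⁻¹ = 0.6078.
After j more steps, err_{4+j} ≈ 1.023×10⁻¹·ρ^j; need ρ^j ≤ 5.0e-11/1.023×10⁻¹ = 4.88759e-10.
j ≥ ln(4.88759e-10)/ln(0.6078) = -21.4392/-0.49791 = 43.058.
So 44 more iterations are needed.

44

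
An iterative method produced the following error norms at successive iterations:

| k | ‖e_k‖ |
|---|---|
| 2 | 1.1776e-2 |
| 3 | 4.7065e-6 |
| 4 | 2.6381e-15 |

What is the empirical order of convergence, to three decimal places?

p ≈ ln(‖e_4‖/‖e_3‖) / ln(‖e_3‖/‖e_2‖)
  = ln(2.6381e-15/4.7065e-6) / ln(4.7065e-6/1.1776e-2)
  = ln(5.60523e-10) / ln(0.000399669)
  = -21.302151 / -7.824874 ≈ 2.722363

2.722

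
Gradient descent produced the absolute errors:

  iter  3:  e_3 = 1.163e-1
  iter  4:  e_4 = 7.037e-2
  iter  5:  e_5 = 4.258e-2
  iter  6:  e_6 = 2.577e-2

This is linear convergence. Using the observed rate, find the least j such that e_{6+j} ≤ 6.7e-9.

Rate ρ ≈ e_6/e_5 = 2.577e-2/4.258e-2 = 0.6052.
After j more steps, e_{6+j} ≈ 2.577e-2·ρ^j; need ρ^j ≤ 6.7e-9/2.577e-2 = 2.59992e-07.
j ≥ ln(2.59992e-07)/ln(0.6052) = -15.1626/-0.50220 = 30.192.
So 31 more iterations are needed.

31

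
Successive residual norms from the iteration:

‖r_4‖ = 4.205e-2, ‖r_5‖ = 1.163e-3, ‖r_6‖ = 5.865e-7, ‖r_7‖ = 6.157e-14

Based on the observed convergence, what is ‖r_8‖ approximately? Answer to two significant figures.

First estimate the order: p ≈ ln(‖r_7‖/‖r_6‖) / ln(‖r_6‖/‖r_5‖) = ln(6.157e-14/5.865e-7)/ln(5.865e-7/1.163e-3) = ln(1.04979e-07)/ln(0.000504299) ≈ 2.1165.
Then ‖r_8‖ ≈ ‖r_7‖·(‖r_7‖/‖r_6‖)^p = 6.157e-14·(1.04979e-07)^2.1165 = 6.157e-14·1.69497e-15 ≈ 1.044e-28.

1.0e-28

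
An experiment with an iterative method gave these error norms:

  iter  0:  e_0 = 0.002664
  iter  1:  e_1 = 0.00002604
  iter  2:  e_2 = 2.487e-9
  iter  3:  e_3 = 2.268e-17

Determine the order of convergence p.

Consecutive ratios: e_3/e_2 = 2.268e-17/2.487e-9 = 9.11942e-09, e_2/e_1 = 2.487e-9/0.00002604 = 9.55069e-05.
p ≈ ln(9.11942e-09)/ln(9.55069e-05) = -18.5129/-9.2563 ≈ 2.00.
So the convergence is quadratic (order 2).

2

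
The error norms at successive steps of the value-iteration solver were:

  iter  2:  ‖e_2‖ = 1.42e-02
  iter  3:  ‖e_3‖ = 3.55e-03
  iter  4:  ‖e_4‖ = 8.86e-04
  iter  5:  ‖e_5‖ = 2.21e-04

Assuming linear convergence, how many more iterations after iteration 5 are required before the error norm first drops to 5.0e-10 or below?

10

Rate ρ ≈ ‖e_5‖/‖e_4‖ = 2.21e-04/8.86e-04 = 0.2494.
After j more steps, ‖e_{5+j}‖ ≈ 2.21e-04·ρ^j; need ρ^j ≤ 5.0e-10/2.21e-04 = 2.26244e-06.
j ≥ ln(2.26244e-06)/ln(0.2494) = -12.9991/-1.38870 = 9.361.
So 10 more iterations are needed.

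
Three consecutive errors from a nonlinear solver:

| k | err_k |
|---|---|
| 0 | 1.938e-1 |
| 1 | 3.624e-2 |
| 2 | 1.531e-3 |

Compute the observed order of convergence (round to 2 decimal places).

1.89

p ≈ ln(err_2/err_1) / ln(err_1/err_0)
  = ln(1.531e-3/3.624e-2) / ln(3.624e-2/1.938e-1)
  = ln(0.0422461) / ln(0.186997)
  = -3.16424 / -1.67666 ≈ 1.88723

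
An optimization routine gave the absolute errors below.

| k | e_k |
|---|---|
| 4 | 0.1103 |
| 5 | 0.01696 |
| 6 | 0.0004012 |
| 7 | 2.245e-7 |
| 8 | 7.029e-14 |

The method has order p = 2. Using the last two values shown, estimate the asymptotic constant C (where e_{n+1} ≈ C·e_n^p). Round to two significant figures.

C ≈ e_8 / e_7^2
  = 7.029e-14 / (2.245e-7)^2
  = 7.029e-14 / 5.04003e-14 ≈ 1.3946

1.4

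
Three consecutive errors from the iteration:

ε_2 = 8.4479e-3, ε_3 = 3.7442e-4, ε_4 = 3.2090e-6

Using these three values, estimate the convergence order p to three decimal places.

p ≈ ln(ε_4/ε_3) / ln(ε_3/ε_2)
  = ln(3.2090e-6/3.7442e-4) / ln(3.7442e-4/8.4479e-3)
  = ln(0.00857059) / ln(0.0443211)
  = -4.759419 / -3.116294 ≈ 1.527269

1.527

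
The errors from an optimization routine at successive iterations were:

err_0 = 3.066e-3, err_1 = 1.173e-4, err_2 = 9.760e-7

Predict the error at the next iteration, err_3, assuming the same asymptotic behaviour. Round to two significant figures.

First estimate the order: p ≈ ln(err_2/err_1) / ln(err_1/err_0) = ln(9.760e-7/1.173e-4)/ln(1.173e-4/3.066e-3) = ln(0.00832055)/ln(0.0382583) ≈ 1.4675.
Then err_3 ≈ err_2·(err_2/err_1)^p = 9.760e-7·(0.00832055)^1.4675 = 9.760e-7·0.000886795 ≈ 8.655e-10.

8.7e-10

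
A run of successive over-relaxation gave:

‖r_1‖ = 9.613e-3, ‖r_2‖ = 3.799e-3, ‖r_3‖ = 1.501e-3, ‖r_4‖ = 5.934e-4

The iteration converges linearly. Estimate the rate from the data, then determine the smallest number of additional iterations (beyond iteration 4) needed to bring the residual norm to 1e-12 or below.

22

Rate ρ ≈ ‖r_4‖/‖r_3‖ = 5.934e-4/1.501e-3 = 0.3953.
After j more steps, ‖r_{4+j}‖ ≈ 5.934e-4·ρ^j; need ρ^j ≤ 1e-12/5.934e-4 = 1.6852e-09.
j ≥ ln(1.6852e-09)/ln(0.3953) = -20.2014/-0.92811 = 21.766.
So 22 more iterations are needed.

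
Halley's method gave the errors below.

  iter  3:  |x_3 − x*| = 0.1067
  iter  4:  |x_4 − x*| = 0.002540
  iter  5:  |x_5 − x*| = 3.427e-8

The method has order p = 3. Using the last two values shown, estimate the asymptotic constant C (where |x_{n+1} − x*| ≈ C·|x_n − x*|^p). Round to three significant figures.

C ≈ |x_5 − x*| / |x_4 − x*|^3
  = 3.427e-8 / (0.002540)^3
  = 3.427e-8 / 1.63871e-08 ≈ 2.0913

2.09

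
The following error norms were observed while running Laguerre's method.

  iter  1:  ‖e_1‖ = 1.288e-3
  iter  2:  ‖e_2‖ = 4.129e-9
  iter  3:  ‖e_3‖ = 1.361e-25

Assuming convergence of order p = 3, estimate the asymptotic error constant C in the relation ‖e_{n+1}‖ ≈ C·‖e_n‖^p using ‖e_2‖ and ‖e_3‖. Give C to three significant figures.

1.93

C ≈ ‖e_3‖ / ‖e_2‖^3
  = 1.361e-25 / (4.129e-9)^3
  = 1.361e-25 / 7.03938e-26 ≈ 1.9334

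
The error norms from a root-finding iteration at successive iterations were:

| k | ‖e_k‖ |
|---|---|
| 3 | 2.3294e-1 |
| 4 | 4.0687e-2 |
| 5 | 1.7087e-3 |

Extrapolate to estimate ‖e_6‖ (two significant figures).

5.4e-6

First estimate the order: p ≈ ln(‖e_5‖/‖e_4‖) / ln(‖e_4‖/‖e_3‖) = ln(1.7087e-3/4.0687e-2)/ln(4.0687e-2/2.3294e-1) = ln(0.0419962)/ln(0.174667) ≈ 1.8169.
Then ‖e_6‖ ≈ ‖e_5‖·(‖e_5‖/‖e_4‖)^p = 1.7087e-3·(0.0419962)^1.8169 = 1.7087e-3·0.00315145 ≈ 5.385e-06.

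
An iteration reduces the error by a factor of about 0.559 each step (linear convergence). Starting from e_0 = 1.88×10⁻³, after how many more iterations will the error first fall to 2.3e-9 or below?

After k steps, e_k ≈ 1.88×10⁻³·0.559^k.
Need 0.559^k ≤ 2.3e-9/1.88×10⁻³ = 1.2234e-06.
k ≥ ln(1.2234e-06)/ln(0.559) = -13.6139/-0.58161 = 23.407.
Smallest integer k = 24.

24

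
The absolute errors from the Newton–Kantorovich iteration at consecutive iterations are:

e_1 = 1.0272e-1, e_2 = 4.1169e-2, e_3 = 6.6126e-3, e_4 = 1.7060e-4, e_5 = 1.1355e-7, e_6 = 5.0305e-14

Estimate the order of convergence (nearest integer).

2

Consecutive ratios: e_6/e_5 = 5.0305e-14/1.1355e-7 = 4.43021e-07, e_5/e_4 = 1.1355e-7/1.7060e-4 = 0.000665592.
p ≈ ln(4.43021e-07)/ln(0.000665592) = -14.6296/-7.3148 ≈ 2.00.
So the convergence is quadratic (order 2).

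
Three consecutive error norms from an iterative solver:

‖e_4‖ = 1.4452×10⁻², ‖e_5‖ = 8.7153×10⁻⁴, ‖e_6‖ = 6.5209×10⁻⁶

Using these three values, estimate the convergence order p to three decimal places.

1.743

p ≈ ln(‖e_6‖/‖e_5‖) / ln(‖e_5‖/‖e_4‖)
  = ln(6.5209×10⁻⁶/8.7153×10⁻⁴) / ln(8.7153×10⁻⁴/1.4452×10⁻²)
  = ln(0.00748213) / ln(0.0603051)
  = -4.895238 / -2.808339 ≈ 1.743108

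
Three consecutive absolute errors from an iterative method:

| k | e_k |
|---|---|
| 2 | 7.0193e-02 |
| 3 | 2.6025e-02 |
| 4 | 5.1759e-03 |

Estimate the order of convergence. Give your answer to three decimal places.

p ≈ ln(e_4/e_3) / ln(e_3/e_2)
  = ln(5.1759e-03/2.6025e-02) / ln(2.6025e-02/7.0193e-02)
  = ln(0.198882) / ln(0.370763)
  = -1.615044 / -0.992192 ≈ 1.627753

1.628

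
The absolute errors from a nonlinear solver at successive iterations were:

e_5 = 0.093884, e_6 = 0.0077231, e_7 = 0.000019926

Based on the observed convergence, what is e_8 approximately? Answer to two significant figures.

1.3e-11

First estimate the order: p ≈ ln(e_7/e_6) / ln(e_6/e_5) = ln(0.000019926/0.0077231)/ln(0.0077231/0.093884) = ln(0.00258005)/ln(0.0822622) ≈ 2.3860.
Then e_8 ≈ e_7·(e_7/e_6)^p = 0.000019926·(0.00258005)^2.3860 = 0.000019926·6.67029e-07 ≈ 1.329e-11.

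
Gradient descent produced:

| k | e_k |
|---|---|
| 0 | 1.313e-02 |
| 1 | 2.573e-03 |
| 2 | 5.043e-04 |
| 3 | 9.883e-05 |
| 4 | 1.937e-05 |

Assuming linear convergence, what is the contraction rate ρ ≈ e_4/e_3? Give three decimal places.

0.196

ρ ≈ e_4/e_3 = 1.937e-05/9.883e-05 = 0.19599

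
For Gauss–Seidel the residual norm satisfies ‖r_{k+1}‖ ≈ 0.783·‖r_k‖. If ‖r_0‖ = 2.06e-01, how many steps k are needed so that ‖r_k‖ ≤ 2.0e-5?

38

After k steps, ‖r_k‖ ≈ 2.06e-01·0.783^k.
Need 0.783^k ≤ 2.0e-5/2.06e-01 = 9.70874e-05.
k ≥ ln(9.70874e-05)/ln(0.783) = -9.2399/-0.24462 = 37.772.
Smallest integer k = 38.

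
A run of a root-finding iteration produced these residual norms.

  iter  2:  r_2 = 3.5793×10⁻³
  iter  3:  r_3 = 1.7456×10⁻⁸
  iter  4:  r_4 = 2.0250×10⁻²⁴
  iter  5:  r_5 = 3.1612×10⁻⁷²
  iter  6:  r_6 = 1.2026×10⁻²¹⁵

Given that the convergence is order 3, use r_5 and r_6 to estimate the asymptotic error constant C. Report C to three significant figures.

C ≈ r_6 / r_5^3
  = 1.2026×10⁻²¹⁵ / (3.1612×10⁻⁷²)^3
  = 1.2026×10⁻²¹⁵ / 3.15905e-215 ≈ 0.38068

0.381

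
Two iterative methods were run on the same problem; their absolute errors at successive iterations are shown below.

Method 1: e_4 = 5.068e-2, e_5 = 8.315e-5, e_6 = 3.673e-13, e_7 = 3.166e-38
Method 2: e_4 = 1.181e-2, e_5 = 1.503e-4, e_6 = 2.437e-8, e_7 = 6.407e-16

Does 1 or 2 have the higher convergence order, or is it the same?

1

Method 1: p ≈ ln(3.166e-38/3.673e-13)/ln(3.673e-13/8.315e-5) ≈ 3.00.
Method 2: p ≈ ln(6.407e-16/2.437e-8)/ln(2.437e-8/1.503e-4) ≈ 2.00.
Method 1 has the higher order (≈3.0 vs ≈2.0).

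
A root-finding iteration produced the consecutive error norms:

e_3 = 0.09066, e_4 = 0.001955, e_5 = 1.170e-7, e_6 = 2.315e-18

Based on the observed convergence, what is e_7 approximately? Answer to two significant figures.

First estimate the order: p ≈ ln(e_6/e_5) / ln(e_5/e_4) = ln(2.315e-18/1.170e-7)/ln(1.170e-7/0.001955) = ln(1.97863e-11)/ln(5.98465e-05) ≈ 2.5346.
Then e_7 ≈ e_6·(e_6/e_5)^p = 2.315e-18·(1.97863e-11)^2.5346 = 2.315e-18·7.42276e-28 ≈ 1.718e-45.

1.7e-45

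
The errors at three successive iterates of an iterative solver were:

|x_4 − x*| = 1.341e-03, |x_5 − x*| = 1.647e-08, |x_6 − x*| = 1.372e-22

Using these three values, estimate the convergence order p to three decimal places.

p ≈ ln(|x_6 − x*|/|x_5 − x*|) / ln(|x_5 − x*|/|x_4 − x*|)
  = ln(1.372e-22/1.647e-08) / ln(1.647e-08/1.341e-03)
  = ln(8.3303e-15) / ln(1.22819e-05)
  = -32.418877 / -11.307384 ≈ 2.867054

2.867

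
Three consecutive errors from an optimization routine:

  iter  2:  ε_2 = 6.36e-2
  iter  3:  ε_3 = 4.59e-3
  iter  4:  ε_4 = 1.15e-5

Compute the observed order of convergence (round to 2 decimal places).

2.28

p ≈ ln(ε_4/ε_3) / ln(ε_3/ε_2)
  = ln(1.15e-5/4.59e-3) / ln(4.59e-3/6.36e-2)
  = ln(0.00250545) / ln(0.0721698)
  = -5.98929 / -2.62873 ≈ 2.27840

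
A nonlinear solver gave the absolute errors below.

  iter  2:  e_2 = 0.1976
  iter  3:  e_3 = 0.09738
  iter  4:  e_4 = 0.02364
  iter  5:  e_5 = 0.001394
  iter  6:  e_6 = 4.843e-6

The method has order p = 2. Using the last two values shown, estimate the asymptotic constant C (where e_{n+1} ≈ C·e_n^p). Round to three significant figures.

C ≈ e_6 / e_5^2
  = 4.843e-6 / (0.001394)^2
  = 4.843e-6 / 1.94324e-06 ≈ 2.4922

2.49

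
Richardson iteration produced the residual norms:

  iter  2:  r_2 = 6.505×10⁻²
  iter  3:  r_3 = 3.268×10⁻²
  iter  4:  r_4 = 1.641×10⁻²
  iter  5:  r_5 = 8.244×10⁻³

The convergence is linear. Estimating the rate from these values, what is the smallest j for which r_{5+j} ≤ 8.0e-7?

14

Rate ρ ≈ r_5/r_4 = 8.244×10⁻³/1.641×10⁻² = 0.5024.
After j more steps, r_{5+j} ≈ 8.244×10⁻³·ρ^j; need ρ^j ≤ 8.0e-7/8.244×10⁻³ = 9.70403e-05.
j ≥ ln(9.70403e-05)/ln(0.5024) = -9.2404/-0.68836 = 13.424.
So 14 more iterations are needed.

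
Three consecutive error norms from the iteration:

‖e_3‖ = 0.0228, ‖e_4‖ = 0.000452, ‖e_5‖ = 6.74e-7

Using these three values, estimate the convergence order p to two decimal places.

p ≈ ln(‖e_5‖/‖e_4‖) / ln(‖e_4‖/‖e_3‖)
  = ln(6.74e-7/0.000452) / ln(0.000452/0.0228)
  = ln(0.00149115) / ln(0.0198246)
  = -6.50821 / -3.92083 ≈ 1.65991

1.66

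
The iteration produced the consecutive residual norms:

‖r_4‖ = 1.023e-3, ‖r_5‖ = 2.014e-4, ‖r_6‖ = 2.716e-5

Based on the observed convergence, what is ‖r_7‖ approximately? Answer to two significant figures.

2.3e-6

First estimate the order: p ≈ ln(‖r_6‖/‖r_5‖) / ln(‖r_5‖/‖r_4‖) = ln(2.716e-5/2.014e-4)/ln(2.014e-4/1.023e-3) = ln(0.134856)/ln(0.196872) ≈ 1.2328.
Then ‖r_7‖ ≈ ‖r_6‖·(‖r_6‖/‖r_5‖)^p = 2.716e-5·(0.134856)^1.2328 = 2.716e-5·0.0845871 ≈ 2.297e-06.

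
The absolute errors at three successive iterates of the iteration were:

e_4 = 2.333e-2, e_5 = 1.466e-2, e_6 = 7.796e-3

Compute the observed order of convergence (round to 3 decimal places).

1.359

p ≈ ln(e_6/e_5) / ln(e_5/e_4)
  = ln(7.796e-3/1.466e-2) / ln(1.466e-2/2.333e-2)
  = ln(0.531787) / ln(0.628375)
  = -0.631512 / -0.464618 ≈ 1.359207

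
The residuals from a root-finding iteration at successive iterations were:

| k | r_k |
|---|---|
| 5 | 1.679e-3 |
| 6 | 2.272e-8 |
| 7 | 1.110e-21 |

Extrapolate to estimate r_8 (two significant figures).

First estimate the order: p ≈ ln(r_7/r_6) / ln(r_6/r_5) = ln(1.110e-21/2.272e-8)/ln(2.272e-8/1.679e-3) = ln(4.88556e-14)/ln(1.35319e-05) ≈ 2.7340.
Then r_8 ≈ r_7·(r_7/r_6)^p = 1.110e-21·(4.88556e-14)^2.7340 = 1.110e-21·4.05034e-37 ≈ 4.496e-58.

4.5e-58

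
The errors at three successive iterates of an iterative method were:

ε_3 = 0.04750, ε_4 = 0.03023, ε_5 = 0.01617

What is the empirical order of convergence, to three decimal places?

p ≈ ln(ε_5/ε_4) / ln(ε_4/ε_3)
  = ln(0.01617/0.03023) / ln(0.03023/0.04750)
  = ln(0.534899) / ln(0.636421)
  = -0.625677 / -0.451895 ≈ 1.384563

1.385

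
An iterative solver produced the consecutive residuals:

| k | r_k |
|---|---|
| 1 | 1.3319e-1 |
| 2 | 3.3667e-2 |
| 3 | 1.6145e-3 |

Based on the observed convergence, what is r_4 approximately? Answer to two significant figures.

First estimate the order: p ≈ ln(r_3/r_2) / ln(r_2/r_1) = ln(1.6145e-3/3.3667e-2)/ln(3.3667e-2/1.3319e-1) = ln(0.047955)/ln(0.252774) ≈ 2.2087.
Then r_4 ≈ r_3·(r_3/r_2)^p = 1.6145e-3·(0.047955)^2.2087 = 1.6145e-3·0.00121999 ≈ 1.97e-06.

2.0e-6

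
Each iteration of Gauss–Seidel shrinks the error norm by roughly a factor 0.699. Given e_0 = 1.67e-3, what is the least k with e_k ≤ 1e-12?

60

After k steps, e_k ≈ 1.67e-3·0.699^k.
Need 0.699^k ≤ 1e-12/1.67e-3 = 5.98802e-10.
k ≥ ln(5.98802e-10)/ln(0.699) = -21.2361/-0.35810 = 59.302.
Smallest integer k = 60.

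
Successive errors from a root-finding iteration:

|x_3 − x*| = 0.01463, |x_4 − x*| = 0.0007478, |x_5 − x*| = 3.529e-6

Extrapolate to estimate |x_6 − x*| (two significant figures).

2.3e-10

First estimate the order: p ≈ ln(|x_5 − x*|/|x_4 − x*|) / ln(|x_4 − x*|/|x_3 − x*|) = ln(3.529e-6/0.0007478)/ln(0.0007478/0.01463) = ln(0.00471918)/ln(0.0511141) ≈ 1.8012.
Then |x_6 − x*| ≈ |x_5 − x*|·(|x_5 − x*|/|x_4 − x*|)^p = 3.529e-6·(0.00471918)^1.8012 = 3.529e-6·6.45905e-05 ≈ 2.279e-10.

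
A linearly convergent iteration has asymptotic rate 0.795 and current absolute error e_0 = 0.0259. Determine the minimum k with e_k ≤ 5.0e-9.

68

After k steps, e_k ≈ 0.0259·0.795^k.
Need 0.795^k ≤ 5.0e-9/0.0259 = 1.9305e-07.
k ≥ ln(1.9305e-07)/ln(0.795) = -15.4603/-0.22941 = 67.392.
Smallest integer k = 68.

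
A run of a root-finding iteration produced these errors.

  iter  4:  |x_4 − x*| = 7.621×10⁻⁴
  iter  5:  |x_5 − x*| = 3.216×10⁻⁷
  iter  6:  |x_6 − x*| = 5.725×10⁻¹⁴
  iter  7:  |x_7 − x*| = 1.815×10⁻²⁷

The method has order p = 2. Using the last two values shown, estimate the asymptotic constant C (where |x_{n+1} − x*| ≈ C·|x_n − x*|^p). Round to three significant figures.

C ≈ |x_7 − x*| / |x_6 − x*|^2
  = 1.815×10⁻²⁷ / (5.725×10⁻¹⁴)^2
  = 1.815×10⁻²⁷ / 3.27756e-27 ≈ 0.55377

0.554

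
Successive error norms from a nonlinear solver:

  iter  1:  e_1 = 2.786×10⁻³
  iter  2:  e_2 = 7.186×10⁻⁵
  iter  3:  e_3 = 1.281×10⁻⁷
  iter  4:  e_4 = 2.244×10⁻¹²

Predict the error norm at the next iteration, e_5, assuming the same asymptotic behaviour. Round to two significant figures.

1.3e-20

First estimate the order: p ≈ ln(e_4/e_3) / ln(e_3/e_2) = ln(2.244×10⁻¹²/1.281×10⁻⁷)/ln(1.281×10⁻⁷/7.186×10⁻⁵) = ln(1.75176e-05)/ln(0.00178263) ≈ 1.7303.
Then e_5 ≈ e_4·(e_4/e_3)^p = 2.244×10⁻¹²·(1.75176e-05)^1.7303 = 2.244×10⁻¹²·5.88551e-09 ≈ 1.321e-20.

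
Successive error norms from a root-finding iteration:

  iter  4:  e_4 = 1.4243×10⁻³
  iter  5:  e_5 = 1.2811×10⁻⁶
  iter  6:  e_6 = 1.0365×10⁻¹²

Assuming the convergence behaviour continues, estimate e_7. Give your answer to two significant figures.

First estimate the order: p ≈ ln(e_6/e_5) / ln(e_5/e_4) = ln(1.0365×10⁻¹²/1.2811×10⁻⁶)/ln(1.2811×10⁻⁶/1.4243×10⁻³) = ln(8.0907e-07)/ln(0.000899459) ≈ 2.0000.
Then e_7 ≈ e_6·(e_6/e_5)^p = 1.0365×10⁻¹²·(8.0907e-07)^2.0000 = 1.0365×10⁻¹²·6.54594e-13 ≈ 6.785e-25.

6.8e-25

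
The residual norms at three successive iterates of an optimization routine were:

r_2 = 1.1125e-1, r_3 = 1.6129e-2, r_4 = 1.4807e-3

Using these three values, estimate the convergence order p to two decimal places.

p ≈ ln(r_4/r_3) / ln(r_3/r_2)
  = ln(1.4807e-3/1.6129e-2) / ln(1.6129e-2/1.1125e-1)
  = ln(0.0918036) / ln(0.14498)
  = -2.38810 / -1.93116 ≈ 1.23661

1.24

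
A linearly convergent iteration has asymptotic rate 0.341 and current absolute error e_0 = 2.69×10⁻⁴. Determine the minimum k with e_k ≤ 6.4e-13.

19

After k steps, e_k ≈ 2.69×10⁻⁴·0.341^k.
Need 0.341^k ≤ 6.4e-13/2.69×10⁻⁴ = 2.37918e-09.
k ≥ ln(2.37918e-09)/ln(0.341) = -19.8565/-1.07587 = 18.456.
Smallest integer k = 19.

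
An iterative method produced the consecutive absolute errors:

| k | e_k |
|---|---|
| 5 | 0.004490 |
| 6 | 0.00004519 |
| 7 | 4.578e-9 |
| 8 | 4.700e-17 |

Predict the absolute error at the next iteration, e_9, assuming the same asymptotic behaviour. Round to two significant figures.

First estimate the order: p ≈ ln(e_8/e_7) / ln(e_7/e_6) = ln(4.700e-17/4.578e-9)/ln(4.578e-9/0.00004519) = ln(1.02665e-08)/ln(0.000101306) ≈ 2.0000.
Then e_9 ≈ e_8·(e_8/e_7)^p = 4.700e-17·(1.02665e-08)^2.0000 = 4.700e-17·1.05401e-16 ≈ 4.954e-33.

5.0e-33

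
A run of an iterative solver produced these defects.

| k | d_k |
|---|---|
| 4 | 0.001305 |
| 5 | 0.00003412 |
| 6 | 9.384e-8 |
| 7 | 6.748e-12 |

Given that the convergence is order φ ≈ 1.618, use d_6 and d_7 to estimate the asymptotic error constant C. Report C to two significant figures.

1.6

C ≈ d_7 / d_6^1.618
  = 6.748e-12 / (9.384e-8)^1.618
  = 6.748e-12 / 4.25916e-12 ≈ 1.5844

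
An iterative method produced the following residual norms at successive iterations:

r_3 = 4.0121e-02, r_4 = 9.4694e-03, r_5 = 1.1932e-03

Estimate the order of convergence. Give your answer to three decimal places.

1.435

p ≈ ln(r_5/r_4) / ln(r_4/r_3)
  = ln(1.1932e-03/9.4694e-03) / ln(9.4694e-03/4.0121e-02)
  = ln(0.126006) / ln(0.236021)
  = -2.071426 / -1.443834 ≈ 1.434670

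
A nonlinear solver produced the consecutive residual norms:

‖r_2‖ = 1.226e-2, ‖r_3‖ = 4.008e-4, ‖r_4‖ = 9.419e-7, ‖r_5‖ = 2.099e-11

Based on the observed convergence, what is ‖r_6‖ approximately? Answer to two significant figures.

1.2e-19

First estimate the order: p ≈ ln(‖r_5‖/‖r_4‖) / ln(‖r_4‖/‖r_3‖) = ln(2.099e-11/9.419e-7)/ln(9.419e-7/4.008e-4) = ln(2.22847e-05)/ln(0.00235005) ≈ 1.7695.
Then ‖r_6‖ ≈ ‖r_5‖·(‖r_5‖/‖r_4‖)^p = 2.099e-11·(2.22847e-05)^1.7695 = 2.099e-11·5.86541e-09 ≈ 1.231e-19.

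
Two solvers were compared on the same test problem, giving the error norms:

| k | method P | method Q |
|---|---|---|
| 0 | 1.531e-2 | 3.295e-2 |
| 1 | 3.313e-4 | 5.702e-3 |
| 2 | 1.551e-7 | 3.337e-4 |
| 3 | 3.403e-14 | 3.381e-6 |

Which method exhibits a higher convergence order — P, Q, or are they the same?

P

Method P: p ≈ ln(3.403e-14/1.551e-7)/ln(1.551e-7/3.313e-4) ≈ 2.00.
Method Q: p ≈ ln(3.381e-6/3.337e-4)/ln(3.337e-4/5.702e-3) ≈ 1.62.
Method P has the higher order (≈2.0 vs ≈1.6).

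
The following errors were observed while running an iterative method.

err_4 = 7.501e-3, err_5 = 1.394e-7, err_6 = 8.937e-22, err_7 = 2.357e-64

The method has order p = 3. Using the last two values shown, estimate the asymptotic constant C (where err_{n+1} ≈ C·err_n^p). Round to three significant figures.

C ≈ err_7 / err_6^3
  = 2.357e-64 / (8.937e-22)^3
  = 2.357e-64 / 7.13798e-64 ≈ 0.33021

0.330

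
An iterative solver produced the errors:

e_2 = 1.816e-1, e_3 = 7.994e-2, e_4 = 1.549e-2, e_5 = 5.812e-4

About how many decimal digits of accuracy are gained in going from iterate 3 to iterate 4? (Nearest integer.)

1

Digits gained ≈ log₁₀(e_3/e_4) = log₁₀(7.994e-2/1.549e-2) = log₁₀(5.16075) ≈ 0.713.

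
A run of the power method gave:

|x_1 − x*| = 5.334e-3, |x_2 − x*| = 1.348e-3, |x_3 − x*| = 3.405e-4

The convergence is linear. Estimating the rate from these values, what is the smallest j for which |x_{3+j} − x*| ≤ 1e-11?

13

Rate ρ ≈ |x_3 − x*|/|x_2 − x*| = 3.405e-4/1.348e-3 = 0.2526.
After j more steps, |x_{3+j} − x*| ≈ 3.405e-4·ρ^j; need ρ^j ≤ 1e-11/3.405e-4 = 2.93686e-08.
j ≥ ln(2.93686e-08)/ln(0.2526) = -17.3433/-1.37595 = 12.605.
So 13 more iterations are needed.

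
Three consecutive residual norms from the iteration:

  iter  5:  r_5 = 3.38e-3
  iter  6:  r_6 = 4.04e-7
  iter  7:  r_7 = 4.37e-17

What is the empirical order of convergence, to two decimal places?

2.54

p ≈ ln(r_7/r_6) / ln(r_6/r_5)
  = ln(4.37e-17/4.04e-7) / ln(4.04e-7/3.38e-3)
  = ln(1.08168e-10) / ln(0.000119527)
  = -22.94734 / -9.03197 ≈ 2.54068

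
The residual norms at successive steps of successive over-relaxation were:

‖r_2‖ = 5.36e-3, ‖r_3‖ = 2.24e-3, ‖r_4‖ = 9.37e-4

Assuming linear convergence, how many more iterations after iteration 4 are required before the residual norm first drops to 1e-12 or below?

24

Rate ρ ≈ ‖r_4‖/‖r_3‖ = 9.37e-4/2.24e-3 = 0.4183.
After j more steps, ‖r_{4+j}‖ ≈ 9.37e-4·ρ^j; need ρ^j ≤ 1e-12/9.37e-4 = 1.06724e-09.
j ≥ ln(1.06724e-09)/ln(0.4183) = -20.6582/-0.87156 = 23.703.
So 24 more iterations are needed.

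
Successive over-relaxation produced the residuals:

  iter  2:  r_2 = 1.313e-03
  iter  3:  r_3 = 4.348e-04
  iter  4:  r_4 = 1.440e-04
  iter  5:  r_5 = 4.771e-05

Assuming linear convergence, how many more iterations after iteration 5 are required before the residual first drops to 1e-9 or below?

10

Rate ρ ≈ r_5/r_4 = 4.771e-05/1.440e-04 = 0.3313.
After j more steps, r_{5+j} ≈ 4.771e-05·ρ^j; need ρ^j ≤ 1e-9/4.771e-05 = 2.096e-05.
j ≥ ln(2.096e-05)/ln(0.3313) = -10.7729/-1.10473 = 9.752.
So 10 more iterations are needed.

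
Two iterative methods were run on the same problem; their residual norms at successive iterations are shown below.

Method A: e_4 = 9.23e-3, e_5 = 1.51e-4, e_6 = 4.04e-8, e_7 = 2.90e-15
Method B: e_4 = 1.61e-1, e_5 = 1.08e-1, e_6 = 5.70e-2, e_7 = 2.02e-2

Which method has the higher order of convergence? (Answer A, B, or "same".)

A

Method A: p ≈ ln(2.90e-15/4.04e-8)/ln(4.04e-8/1.51e-4) ≈ 2.00.
Method B: p ≈ ln(2.02e-2/5.70e-2)/ln(5.70e-2/1.08e-1) ≈ 1.62.
Method A has the higher order (≈2.0 vs ≈1.6).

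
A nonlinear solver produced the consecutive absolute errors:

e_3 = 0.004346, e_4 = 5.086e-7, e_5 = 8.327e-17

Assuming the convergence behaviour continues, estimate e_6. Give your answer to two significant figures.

3.7e-41

First estimate the order: p ≈ ln(e_5/e_4) / ln(e_4/e_3) = ln(8.327e-17/5.086e-7)/ln(5.086e-7/0.004346) = ln(1.63724e-10)/ln(0.000117027) ≈ 2.4890.
Then e_6 ≈ e_5·(e_5/e_4)^p = 8.327e-17·(1.63724e-10)^2.4890 = 8.327e-17·4.39466e-25 ≈ 3.659e-41.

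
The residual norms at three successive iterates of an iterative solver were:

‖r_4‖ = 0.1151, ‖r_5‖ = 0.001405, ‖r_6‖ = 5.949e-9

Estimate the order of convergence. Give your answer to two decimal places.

p ≈ ln(‖r_6‖/‖r_5‖) / ln(‖r_5‖/‖r_4‖)
  = ln(5.949e-9/0.001405) / ln(0.001405/0.1151)
  = ln(4.23416e-06) / ln(0.0122068)
  = -12.37233 / -4.40576 ≈ 2.80822

2.81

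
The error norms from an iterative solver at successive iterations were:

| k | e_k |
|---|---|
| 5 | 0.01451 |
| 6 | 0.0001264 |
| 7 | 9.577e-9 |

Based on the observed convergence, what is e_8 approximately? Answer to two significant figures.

First estimate the order: p ≈ ln(e_7/e_6) / ln(e_6/e_5) = ln(9.577e-9/0.0001264)/ln(0.0001264/0.01451) = ln(7.57674e-05)/ln(0.00871123) ≈ 2.0003.
Then e_8 ≈ e_7·(e_7/e_6)^p = 9.577e-9·(7.57674e-05)^2.0003 = 9.577e-9·5.72438e-09 ≈ 5.482e-17.

5.5e-17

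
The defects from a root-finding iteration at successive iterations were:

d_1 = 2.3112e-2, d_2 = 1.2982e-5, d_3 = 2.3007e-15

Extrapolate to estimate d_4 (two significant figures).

1.3e-44

First estimate the order: p ≈ ln(d_3/d_2) / ln(d_2/d_1) = ln(2.3007e-15/1.2982e-5)/ln(1.2982e-5/2.3112e-2) = ln(1.77222e-10)/ln(0.0005617) ≈ 3.0000.
Then d_4 ≈ d_3·(d_3/d_2)^p = 2.3007e-15·(1.77222e-10)^3.0000 = 2.3007e-15·5.56612e-30 ≈ 1.281e-44.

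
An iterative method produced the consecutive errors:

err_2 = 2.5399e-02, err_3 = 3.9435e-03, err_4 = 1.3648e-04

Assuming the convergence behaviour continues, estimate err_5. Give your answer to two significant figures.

3.1e-7

First estimate the order: p ≈ ln(err_4/err_3) / ln(err_3/err_2) = ln(1.3648e-04/3.9435e-03)/ln(3.9435e-03/2.5399e-02) = ln(0.0346089)/ln(0.155262) ≈ 1.8058.
Then err_5 ≈ err_4·(err_4/err_3)^p = 1.3648e-04·(0.0346089)^1.8058 = 1.3648e-04·0.00230179 ≈ 3.141e-07.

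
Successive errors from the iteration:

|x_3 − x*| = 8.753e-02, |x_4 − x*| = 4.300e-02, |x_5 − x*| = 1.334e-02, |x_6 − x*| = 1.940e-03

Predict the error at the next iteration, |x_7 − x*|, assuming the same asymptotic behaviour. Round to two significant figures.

First estimate the order: p ≈ ln(|x_6 − x*|/|x_5 − x*|) / ln(|x_5 − x*|/|x_4 − x*|) = ln(1.940e-03/1.334e-02)/ln(1.334e-02/4.300e-02) = ln(0.145427)/ln(0.310233) ≈ 1.6473.
Then |x_7 − x*| ≈ |x_6 − x*|·(|x_6 − x*|/|x_5 − x*|)^p = 1.940e-03·(0.145427)^1.6473 = 1.940e-03·0.041747 ≈ 8.099e-05.

8.1e-5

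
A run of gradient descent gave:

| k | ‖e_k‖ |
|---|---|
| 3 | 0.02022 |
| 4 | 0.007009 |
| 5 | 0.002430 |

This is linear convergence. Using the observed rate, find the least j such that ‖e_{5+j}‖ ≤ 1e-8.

Rate ρ ≈ ‖e_5‖/‖e_4‖ = 0.002430/0.007009 = 0.3467.
After j more steps, ‖e_{5+j}‖ ≈ 0.002430·ρ^j; need ρ^j ≤ 1e-8/0.002430 = 4.11523e-06.
j ≥ ln(4.11523e-06)/ln(0.3467) = -12.4008/-1.05930 = 11.707.
So 12 more iterations are needed.

12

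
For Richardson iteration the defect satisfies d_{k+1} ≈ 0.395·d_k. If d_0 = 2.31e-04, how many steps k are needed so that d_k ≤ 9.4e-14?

After k steps, d_k ≈ 2.31e-04·0.395^k.
Need 0.395^k ≤ 9.4e-14/2.31e-04 = 4.06926e-10.
k ≥ ln(4.06926e-10)/ln(0.395) = -21.6224/-0.92887 = 23.278.
Smallest integer k = 24.

24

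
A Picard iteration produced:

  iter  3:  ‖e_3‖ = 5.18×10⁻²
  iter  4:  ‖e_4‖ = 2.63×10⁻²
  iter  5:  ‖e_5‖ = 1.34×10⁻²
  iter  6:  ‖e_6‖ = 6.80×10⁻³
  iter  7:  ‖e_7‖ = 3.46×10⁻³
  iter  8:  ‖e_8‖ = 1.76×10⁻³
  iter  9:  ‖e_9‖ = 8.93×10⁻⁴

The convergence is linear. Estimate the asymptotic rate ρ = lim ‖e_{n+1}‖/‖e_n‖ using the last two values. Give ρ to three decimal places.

ρ ≈ ‖e_9‖/‖e_8‖ = 8.93×10⁻⁴/1.76×10⁻³ = 0.50739

0.507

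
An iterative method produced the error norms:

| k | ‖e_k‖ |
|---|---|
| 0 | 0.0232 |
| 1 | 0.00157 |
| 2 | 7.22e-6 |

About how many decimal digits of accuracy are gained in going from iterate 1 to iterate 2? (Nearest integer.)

Digits gained ≈ log₁₀(‖e_1‖/‖e_2‖) = log₁₀(0.00157/7.22e-6) = log₁₀(217.452) ≈ 2.337.

2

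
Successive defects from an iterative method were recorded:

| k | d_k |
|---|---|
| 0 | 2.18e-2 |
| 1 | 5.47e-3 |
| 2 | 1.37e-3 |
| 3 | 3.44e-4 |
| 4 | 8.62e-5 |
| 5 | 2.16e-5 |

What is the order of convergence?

Consecutive ratios: d_5/d_4 = 2.16e-5/8.62e-5 = 0.25058, d_4/d_3 = 8.62e-5/3.44e-4 = 0.250581.
p ≈ ln(0.25058)/ln(0.250581) = -1.3840/-1.3840 ≈ 1.00.
So the convergence is linear (order 1).

1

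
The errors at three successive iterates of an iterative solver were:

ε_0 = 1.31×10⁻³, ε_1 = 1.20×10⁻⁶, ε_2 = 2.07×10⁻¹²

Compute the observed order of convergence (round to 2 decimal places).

1.90

p ≈ ln(ε_2/ε_1) / ln(ε_1/ε_0)
  = ln(2.07×10⁻¹²/1.20×10⁻⁶) / ln(1.20×10⁻⁶/1.31×10⁻³)
  = ln(1.725e-06) / ln(0.000916031)
  = -13.27028 / -6.99546 ≈ 1.89698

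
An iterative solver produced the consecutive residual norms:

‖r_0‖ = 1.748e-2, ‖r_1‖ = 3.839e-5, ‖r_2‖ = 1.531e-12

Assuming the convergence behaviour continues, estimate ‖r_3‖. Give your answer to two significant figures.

3.9e-33

First estimate the order: p ≈ ln(‖r_2‖/‖r_1‖) / ln(‖r_1‖/‖r_0‖) = ln(1.531e-12/3.839e-5)/ln(3.839e-5/1.748e-2) = ln(3.98802e-08)/ln(0.00219622) ≈ 2.7834.
Then ‖r_3‖ ≈ ‖r_2‖·(‖r_2‖/‖r_1‖)^p = 1.531e-12·(3.98802e-08)^2.7834 = 1.531e-12·2.54067e-21 ≈ 3.89e-33.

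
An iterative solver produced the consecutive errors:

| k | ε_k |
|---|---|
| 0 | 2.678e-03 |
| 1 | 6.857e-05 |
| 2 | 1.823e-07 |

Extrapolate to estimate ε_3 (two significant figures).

First estimate the order: p ≈ ln(ε_2/ε_1) / ln(ε_1/ε_0) = ln(1.823e-07/6.857e-05)/ln(6.857e-05/2.678e-03) = ln(0.0026586)/ln(0.0256049) ≈ 1.6180.
Then ε_3 ≈ ε_2·(ε_2/ε_1)^p = 1.823e-07·(0.0026586)^1.6180 = 1.823e-07·6.80908e-05 ≈ 1.241e-11.

1.2e-11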